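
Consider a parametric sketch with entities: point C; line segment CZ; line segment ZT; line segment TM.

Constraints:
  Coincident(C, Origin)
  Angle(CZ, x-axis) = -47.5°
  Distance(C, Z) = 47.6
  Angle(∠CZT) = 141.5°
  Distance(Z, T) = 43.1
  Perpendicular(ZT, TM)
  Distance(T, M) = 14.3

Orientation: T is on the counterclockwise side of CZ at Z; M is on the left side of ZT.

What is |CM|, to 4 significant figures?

81.80

C is at the origin; CZ runs at -47.5° with length 47.6, so Z = 47.6·(cos -47.5°, sin -47.5°) = (32.16, -35.09). ∠CZT = 141.5°, so ZT runs at -47.5° + (180° − 141.5°) = -9.000° from the x-axis; with |ZT| = 43.1, T = Z + 43.1·(cos -9.000°, sin -9.000°) = (74.73, -41.84). ZT is perpendicular to TM; with |TM| = 14.3 on the left of ZT, M = T + 14.3·(0.1564, 0.9877) = (76.96, -27.71). Then |CM| = |M − C| = 81.80.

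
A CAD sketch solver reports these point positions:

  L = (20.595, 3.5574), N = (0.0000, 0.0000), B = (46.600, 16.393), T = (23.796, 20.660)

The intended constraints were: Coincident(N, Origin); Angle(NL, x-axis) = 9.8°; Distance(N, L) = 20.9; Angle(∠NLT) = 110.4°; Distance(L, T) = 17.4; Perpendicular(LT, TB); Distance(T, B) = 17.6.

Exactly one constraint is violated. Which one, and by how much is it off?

Distance(T, B) = 17.6 — off by 5.60.

N = (0.00, 0.00) ✓; NL at 9.800° ✓; |NL| = 20.90 ✓; ∠NLT = 110.4° ✓; |LT| = 17.40 ✓; ∠(LT, TB) = 90.00° ✓; |TB| = 23.20 ✗.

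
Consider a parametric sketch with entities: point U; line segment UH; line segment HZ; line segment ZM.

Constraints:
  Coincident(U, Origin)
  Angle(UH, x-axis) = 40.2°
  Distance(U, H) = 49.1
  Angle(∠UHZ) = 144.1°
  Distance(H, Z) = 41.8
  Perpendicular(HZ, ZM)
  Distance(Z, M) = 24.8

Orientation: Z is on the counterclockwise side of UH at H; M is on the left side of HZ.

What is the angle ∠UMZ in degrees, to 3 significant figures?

92.8°

∠UHZ = 144.1°, so HZ runs at 40.2° + (180° − 144.1°) = 76.1° from the x-axis; with |HZ| = 41.8, Z = H + 41.8·(cos 76.1°, sin 76.1°) = (47.5, 72.3). The perpendicularity gives ZM at right angles to HZ; with |ZM| = 24.8 on the left of HZ, M = Z + 24.8·(-0.971, 0.240) = (23.5, 78.2). Then cos ∠UMZ = MU·MZ / (|MU||MZ|), giving 92.8°.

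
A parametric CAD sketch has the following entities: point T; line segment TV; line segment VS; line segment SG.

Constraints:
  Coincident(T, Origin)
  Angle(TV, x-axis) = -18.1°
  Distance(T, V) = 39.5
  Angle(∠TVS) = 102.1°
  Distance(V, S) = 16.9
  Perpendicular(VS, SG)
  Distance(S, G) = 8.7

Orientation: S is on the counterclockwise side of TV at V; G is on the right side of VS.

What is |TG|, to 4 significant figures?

53.60

T is at the origin; TV runs at -18.1° with length 39.5, so V = 39.5·(cos -18.1°, sin -18.1°) = (37.55, -12.27). ∠TVS = 102.1°, so VS runs at -18.1° + (180° − 102.1°) = 59.80° from the x-axis; with |VS| = 16.9, S = V + 16.9·(cos 59.80°, sin 59.80°) = (46.05, 2.335). The perpendicularity gives SG at right angles to VS; with |SG| = 8.7 on the right of VS, G = S + 8.7·(0.8643, -0.5030) = (53.57, -2.042). Then |TG| = |G − T| = 53.60.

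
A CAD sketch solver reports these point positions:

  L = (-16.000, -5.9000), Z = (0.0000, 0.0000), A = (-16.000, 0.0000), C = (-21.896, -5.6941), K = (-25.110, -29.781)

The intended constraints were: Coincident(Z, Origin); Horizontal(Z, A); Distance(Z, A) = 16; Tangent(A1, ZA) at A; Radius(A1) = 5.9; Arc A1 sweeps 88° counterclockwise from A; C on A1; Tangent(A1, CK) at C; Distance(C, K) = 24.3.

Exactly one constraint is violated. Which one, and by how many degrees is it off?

Tangent(A1, CK) at C — off by 5.60°.

Z = (0.00, 0.00) ✓; Z.y = 0.00, A.y = 0.00 ✓; |ZA| = 16.00 ✓; ∠(LA, AZ) = 90.00° ✓; |LA| = 5.900 ✓; bearing(L→C) − bearing(L→A) = 88.00° ✓; |LC| = 5.900 ✓; ∠(LC, CK) = 95.60° ✗; |CK| = 24.30 ✓.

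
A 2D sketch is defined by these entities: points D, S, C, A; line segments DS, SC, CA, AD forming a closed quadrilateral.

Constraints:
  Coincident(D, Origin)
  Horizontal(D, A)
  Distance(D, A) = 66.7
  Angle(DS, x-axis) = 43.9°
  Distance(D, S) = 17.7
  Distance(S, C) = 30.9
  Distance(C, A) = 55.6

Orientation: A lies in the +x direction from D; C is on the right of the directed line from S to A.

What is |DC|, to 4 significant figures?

23.45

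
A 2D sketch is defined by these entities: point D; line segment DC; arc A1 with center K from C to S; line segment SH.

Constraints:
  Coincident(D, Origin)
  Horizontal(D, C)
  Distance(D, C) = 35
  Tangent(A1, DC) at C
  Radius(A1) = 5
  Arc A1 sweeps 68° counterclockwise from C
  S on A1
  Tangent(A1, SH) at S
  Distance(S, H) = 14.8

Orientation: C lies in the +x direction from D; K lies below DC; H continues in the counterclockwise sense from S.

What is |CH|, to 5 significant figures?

19.686

On A1, C sits at bearing 90° from K; a 68° counterclockwise sweep puts S at bearing 158°, so S = K + 5.0·(cos 158°, sin 158°) = (30.364, -3.1270). Since A1 is tangent to SH there, KS ⟂ SH, so SH runs along (−sin 158°, cos 158°); with |SH| = 14.8, H = (24.820, -16.849). Then |CH| = |H − C| = 19.686.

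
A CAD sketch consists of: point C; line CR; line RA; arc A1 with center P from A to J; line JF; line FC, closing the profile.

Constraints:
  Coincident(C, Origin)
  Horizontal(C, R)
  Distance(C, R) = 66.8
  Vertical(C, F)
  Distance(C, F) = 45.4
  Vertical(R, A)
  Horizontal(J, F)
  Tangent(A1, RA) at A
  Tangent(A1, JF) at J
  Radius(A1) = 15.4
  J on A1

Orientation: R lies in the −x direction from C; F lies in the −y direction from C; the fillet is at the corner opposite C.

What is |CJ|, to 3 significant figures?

68.6

C is at the origin; C and R share the same y with |CR| = 66.8 and R on the −x side, so R = (-66.8, 0.00). CF is vertical with |CF| = 45.4 and F on the −y side, so F = (0.00, -45.4). The virtual corner opposite C is at (-66.8, -45.4). Since A1 is tangent to RA there, PA ⟂ RA and since A1 is tangent to JF there, PJ ⟂ JF, with radius 15.4, so the center P sits 15.4 in from both sides at P = (-51.4, -30.0). That places the tangent points at A = (-66.8, -30.0) on RA and J = (-51.4, -45.4) on JF. Then |CJ| = |J − C| = 68.6.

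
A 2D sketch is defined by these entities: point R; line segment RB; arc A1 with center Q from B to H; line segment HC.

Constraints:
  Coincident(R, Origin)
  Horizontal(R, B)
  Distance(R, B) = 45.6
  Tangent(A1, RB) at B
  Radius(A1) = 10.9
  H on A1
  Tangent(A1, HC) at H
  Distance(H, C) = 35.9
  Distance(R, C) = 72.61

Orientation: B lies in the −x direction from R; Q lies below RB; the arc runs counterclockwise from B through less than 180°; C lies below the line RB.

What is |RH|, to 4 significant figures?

57.61

Checks: R = (0.00, 0.00) ✓; R.y = 0.00, B.y = 0.00 ✓; |QH| = 10.90 ✓; ∠(QH, HC) = 90.00° ✓; |HC| = 35.90 ✓; |RC| = 72.61 ✓.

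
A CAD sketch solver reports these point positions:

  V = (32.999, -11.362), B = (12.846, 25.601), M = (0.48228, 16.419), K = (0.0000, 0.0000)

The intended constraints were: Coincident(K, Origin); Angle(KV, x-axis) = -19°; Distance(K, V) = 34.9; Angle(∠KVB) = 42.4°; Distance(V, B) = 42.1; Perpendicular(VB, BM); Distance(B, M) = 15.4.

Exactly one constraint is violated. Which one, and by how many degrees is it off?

Perpendicular(VB, BM) — off by 8.00°.

K = (0.00, 0.00) ✓; KV at -19.00° ✓; |KV| = 34.90 ✓; ∠KVB = 42.40° ✓; |VB| = 42.10 ✓; ∠(VB, BM) = 98.00° ✗; |BM| = 15.40 ✓.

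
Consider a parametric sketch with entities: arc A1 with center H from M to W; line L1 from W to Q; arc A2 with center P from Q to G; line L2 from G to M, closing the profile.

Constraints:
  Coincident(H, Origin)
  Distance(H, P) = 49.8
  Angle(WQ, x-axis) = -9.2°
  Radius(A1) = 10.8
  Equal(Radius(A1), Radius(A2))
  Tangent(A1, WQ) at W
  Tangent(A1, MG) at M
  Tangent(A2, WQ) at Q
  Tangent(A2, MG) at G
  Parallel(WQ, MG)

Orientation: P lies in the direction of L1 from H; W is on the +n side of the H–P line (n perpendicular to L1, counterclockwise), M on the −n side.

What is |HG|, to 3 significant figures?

51.0

The slot axis is L1's direction at -9.2°, so u = (cos -9.2°, sin -9.2°) = (0.987, -0.160) and n = (−sin -9.2°, cos -9.2°) = (0.160, 0.987). H is at the origin and P lies 49.8 along u from H, so P = 49.8·u = (49.2, -7.96). Tangency of A1 to both parallel lines with radius 10.8 puts W and M at H ± 10.8·n: W = (1.73, 10.7), M = (-1.73, -10.7). Equal radii place Q and G the same way about P: Q = P + 10.8·n = (50.9, 2.70), G = P − 10.8·n = (47.4, -18.6). Then |HG| = |G − H| = 51.0.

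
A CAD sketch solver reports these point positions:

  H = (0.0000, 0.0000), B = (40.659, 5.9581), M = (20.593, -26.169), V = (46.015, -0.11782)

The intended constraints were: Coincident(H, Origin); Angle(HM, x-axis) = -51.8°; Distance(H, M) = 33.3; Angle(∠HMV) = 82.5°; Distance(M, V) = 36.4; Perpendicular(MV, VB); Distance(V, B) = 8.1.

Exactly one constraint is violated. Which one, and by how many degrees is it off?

Perpendicular(MV, VB) — off by 4.30°.

H = (0.00, 0.00) ✓; HM at -51.80° ✓; |HM| = 33.30 ✓; ∠HMV = 82.50° ✓; |MV| = 36.40 ✓; ∠(MV, VB) = 85.70° ✗; |VB| = 8.100 ✓.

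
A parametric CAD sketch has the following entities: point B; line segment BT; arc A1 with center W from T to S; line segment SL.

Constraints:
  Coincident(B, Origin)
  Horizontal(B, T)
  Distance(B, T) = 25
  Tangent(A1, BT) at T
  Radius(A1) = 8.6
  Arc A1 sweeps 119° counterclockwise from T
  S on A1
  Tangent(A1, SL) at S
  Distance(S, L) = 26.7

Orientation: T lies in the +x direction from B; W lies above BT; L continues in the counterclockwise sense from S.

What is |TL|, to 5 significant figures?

36.526

B is at the origin; BT is horizontal with |BT| = 25.0 and T on the +x side, so T = (25.000, 0.0000). Tangency of A1 to BT means the radius WT is perpendicular to BT, so W = T + (0, 8.6) = (25.000, 8.6000). On A1, T sits at bearing -90° from W; a 119° counterclockwise sweep puts S at bearing 29°, so S = W + 8.6·(cos 29°, sin 29°) = (32.522, 12.769). Tangency of A1 to SL means the radius WS is perpendicular to SL, so SL runs along (−sin 29°, cos 29°); with |SL| = 26.7, L = (19.577, 36.122). Then |TL| = |L − T| = 36.526.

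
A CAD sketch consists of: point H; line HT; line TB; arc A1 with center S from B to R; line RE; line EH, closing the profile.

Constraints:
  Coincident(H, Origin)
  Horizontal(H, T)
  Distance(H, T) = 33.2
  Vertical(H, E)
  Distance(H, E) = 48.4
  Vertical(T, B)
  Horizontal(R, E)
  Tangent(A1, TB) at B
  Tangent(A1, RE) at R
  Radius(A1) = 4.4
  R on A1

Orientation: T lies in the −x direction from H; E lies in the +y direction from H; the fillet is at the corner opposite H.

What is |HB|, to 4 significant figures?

55.12

The virtual corner opposite H is at (-33.20, 48.40). Since A1 is tangent to TB there, SB ⟂ TB and A1 meets RE tangentially, so SR is at right angles to RE, with radius 4.4, so the center S sits 4.4 in from both sides at S = (-28.80, 44.00). That places the tangent points at B = (-33.20, 44.00) on TB and R = (-28.80, 48.40) on RE. Then |HB| = |B − H| = 55.12.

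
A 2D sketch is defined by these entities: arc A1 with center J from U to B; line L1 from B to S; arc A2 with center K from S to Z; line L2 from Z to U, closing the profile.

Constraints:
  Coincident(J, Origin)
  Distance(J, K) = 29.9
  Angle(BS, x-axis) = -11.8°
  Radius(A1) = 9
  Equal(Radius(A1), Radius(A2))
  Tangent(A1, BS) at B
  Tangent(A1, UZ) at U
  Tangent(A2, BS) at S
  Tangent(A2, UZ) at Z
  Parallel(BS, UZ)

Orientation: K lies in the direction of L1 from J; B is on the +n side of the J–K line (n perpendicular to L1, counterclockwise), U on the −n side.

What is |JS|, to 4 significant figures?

31.23

Tangency of A1 to both parallel lines with radius 9.0 puts B and U at J ± 9.0·n: B = (1.840, 8.810), U = (-1.840, -8.810). Equal radii place S and Z the same way about K: S = K + 9.0·n = (31.11, 2.695), Z = K − 9.0·n = (27.43, -14.92). Then |JS| = |S − J| = 31.23.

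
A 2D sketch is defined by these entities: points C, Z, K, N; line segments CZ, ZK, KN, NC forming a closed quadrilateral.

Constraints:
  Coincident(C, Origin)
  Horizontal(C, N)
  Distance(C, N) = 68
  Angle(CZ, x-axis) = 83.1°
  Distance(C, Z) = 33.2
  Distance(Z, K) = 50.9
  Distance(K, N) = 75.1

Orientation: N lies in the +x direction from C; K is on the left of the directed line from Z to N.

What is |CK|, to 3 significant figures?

79.9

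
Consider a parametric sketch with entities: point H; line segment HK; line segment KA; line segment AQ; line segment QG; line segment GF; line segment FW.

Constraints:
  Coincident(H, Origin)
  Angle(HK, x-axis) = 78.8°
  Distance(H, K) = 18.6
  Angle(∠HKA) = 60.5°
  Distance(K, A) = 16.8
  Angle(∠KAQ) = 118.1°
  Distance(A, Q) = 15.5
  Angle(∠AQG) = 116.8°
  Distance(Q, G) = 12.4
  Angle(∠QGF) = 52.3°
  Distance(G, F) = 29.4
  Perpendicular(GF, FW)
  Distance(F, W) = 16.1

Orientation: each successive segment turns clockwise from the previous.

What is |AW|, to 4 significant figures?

11.34

∠QGF = 52.3° gives GF at 66.50° from the x-axis; with |GF| = 29.4, F = (12.67, 16.08). GF is perpendicular to FW, so FW runs at -23.50°; with |FW| = 16.1, W = (27.43, 9.664). Then |AW| = |W − A| = 11.34.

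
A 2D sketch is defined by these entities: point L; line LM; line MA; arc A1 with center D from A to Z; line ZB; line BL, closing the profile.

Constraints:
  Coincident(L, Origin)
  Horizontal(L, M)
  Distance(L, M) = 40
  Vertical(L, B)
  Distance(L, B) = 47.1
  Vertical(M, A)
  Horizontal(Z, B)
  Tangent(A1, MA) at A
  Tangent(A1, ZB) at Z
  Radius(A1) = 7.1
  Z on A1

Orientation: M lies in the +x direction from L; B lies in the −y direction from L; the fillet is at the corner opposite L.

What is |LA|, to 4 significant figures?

56.57

The virtual corner opposite L is at (40.00, -47.10). A1 meets MA tangentially, so DA is at right angles to MA and A1 meets ZB tangentially, so DZ is at right angles to ZB, with radius 7.1, so the center D sits 7.1 in from both sides at D = (32.90, -40.00). That places the tangent points at A = (40.00, -40.00) on MA and Z = (32.90, -47.10) on ZB. Then |LA| = |A − L| = 56.57.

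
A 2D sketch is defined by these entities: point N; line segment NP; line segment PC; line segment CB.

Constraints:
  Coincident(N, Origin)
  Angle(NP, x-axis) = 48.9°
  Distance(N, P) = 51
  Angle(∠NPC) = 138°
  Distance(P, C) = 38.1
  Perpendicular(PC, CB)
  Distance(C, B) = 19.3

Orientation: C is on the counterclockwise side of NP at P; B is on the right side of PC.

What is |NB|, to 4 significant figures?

92.90

N is at the origin; NP runs at 48.9° with length 51.0, so P = 51.0·(cos 48.9°, sin 48.9°) = (33.53, 38.43). ∠NPC = 138.0°, so PC runs at 48.9° + (180° − 138.0°) = 90.90° from the x-axis; with |PC| = 38.1, C = P + 38.1·(cos 90.90°, sin 90.90°) = (32.93, 76.53). The perpendicularity gives CB at right angles to PC; with |CB| = 19.3 on the right of PC, B = C + 19.3·(0.9999, 0.01571) = (52.23, 76.83). Then |NB| = |B − N| = 92.90.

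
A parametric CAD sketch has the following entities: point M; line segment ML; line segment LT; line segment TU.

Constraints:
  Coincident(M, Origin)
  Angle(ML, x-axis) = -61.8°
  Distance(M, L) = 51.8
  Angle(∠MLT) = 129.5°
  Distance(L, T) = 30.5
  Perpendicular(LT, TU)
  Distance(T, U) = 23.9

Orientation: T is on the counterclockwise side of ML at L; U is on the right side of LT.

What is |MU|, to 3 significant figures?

90.0

M is at the origin; ML runs at -61.8° with length 51.8, so L = 51.8·(cos -61.8°, sin -61.8°) = (24.5, -45.7). ∠MLT = 129.5°, so LT runs at -61.8° + (180° − 129.5°) = -11.3° from the x-axis; with |LT| = 30.5, T = L + 30.5·(cos -11.3°, sin -11.3°) = (54.4, -51.6). LT is perpendicular to TU; with |TU| = 23.9 on the right of LT, U = T + 23.9·(-0.196, -0.981) = (49.7, -75.1). Then |MU| = |U − M| = 90.0.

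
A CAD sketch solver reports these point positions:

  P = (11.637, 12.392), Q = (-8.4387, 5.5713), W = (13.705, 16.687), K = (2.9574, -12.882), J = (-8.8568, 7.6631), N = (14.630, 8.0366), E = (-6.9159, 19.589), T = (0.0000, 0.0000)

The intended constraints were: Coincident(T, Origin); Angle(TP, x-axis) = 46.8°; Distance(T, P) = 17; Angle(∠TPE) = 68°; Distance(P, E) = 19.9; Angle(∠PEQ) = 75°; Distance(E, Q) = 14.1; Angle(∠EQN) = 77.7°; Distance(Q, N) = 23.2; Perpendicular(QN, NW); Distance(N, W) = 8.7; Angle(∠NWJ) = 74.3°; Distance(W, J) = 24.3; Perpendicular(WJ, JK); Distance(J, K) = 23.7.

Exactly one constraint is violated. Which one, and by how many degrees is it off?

Perpendicular(WJ, JK) — off by 8.10°.

T = (0.00, 0.00) ✓; TP at 46.80° ✓; |TP| = 17.00 ✓; ∠TPE = 68.00° ✓; |PE| = 19.90 ✓; ∠PEQ = 75.00° ✓; |EQ| = 14.10 ✓; ∠EQN = 77.70° ✓; |QN| = 23.20 ✓; ∠(QN, NW) = 90.00° ✓; |NW| = 8.700 ✓; ∠NWJ = 74.30° ✓; |WJ| = 24.30 ✓; ∠(WJ, JK) = 98.10° ✗; |JK| = 23.70 ✓.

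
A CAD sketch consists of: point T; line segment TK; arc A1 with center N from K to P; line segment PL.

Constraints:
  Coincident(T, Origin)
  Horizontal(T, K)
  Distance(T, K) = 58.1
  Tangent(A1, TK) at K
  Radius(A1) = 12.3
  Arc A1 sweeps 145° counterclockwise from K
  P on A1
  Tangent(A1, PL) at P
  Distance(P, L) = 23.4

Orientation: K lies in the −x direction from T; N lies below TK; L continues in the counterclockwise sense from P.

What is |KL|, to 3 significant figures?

37.8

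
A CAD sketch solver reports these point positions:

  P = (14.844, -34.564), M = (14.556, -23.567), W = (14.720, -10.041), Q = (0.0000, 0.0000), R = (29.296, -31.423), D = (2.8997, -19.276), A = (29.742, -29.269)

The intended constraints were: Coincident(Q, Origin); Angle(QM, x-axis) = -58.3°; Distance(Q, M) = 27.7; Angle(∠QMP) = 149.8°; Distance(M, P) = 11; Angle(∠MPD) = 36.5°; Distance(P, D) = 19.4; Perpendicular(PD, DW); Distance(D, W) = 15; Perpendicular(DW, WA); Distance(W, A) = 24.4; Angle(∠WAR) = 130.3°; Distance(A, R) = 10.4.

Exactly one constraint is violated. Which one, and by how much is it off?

Distance(A, R) = 10.4 — off by 8.20.

Q = (0.00, 0.00) ✓; QM at -58.30° ✓; |QM| = 27.70 ✓; ∠QMP = 149.8° ✓; |MP| = 11.00 ✓; ∠MPD = 36.50° ✓; |PD| = 19.40 ✓; ∠(PD, DW) = 90.00° ✓; |DW| = 15.00 ✓; ∠(DW, WA) = 90.00° ✓; |WA| = 24.40 ✓; ∠WAR = 130.3° ✓; |AR| = 2.200 ✗.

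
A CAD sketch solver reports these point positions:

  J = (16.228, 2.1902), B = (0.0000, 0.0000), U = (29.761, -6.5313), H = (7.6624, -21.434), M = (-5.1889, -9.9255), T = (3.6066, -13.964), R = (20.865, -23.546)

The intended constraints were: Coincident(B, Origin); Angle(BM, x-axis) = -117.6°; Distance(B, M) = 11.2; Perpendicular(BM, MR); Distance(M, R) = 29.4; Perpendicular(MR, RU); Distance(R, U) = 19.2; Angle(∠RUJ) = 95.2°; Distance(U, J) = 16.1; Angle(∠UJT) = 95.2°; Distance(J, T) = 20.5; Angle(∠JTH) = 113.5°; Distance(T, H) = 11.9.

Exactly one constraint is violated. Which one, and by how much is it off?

Distance(T, H) = 11.9 — off by 3.40.

B = (0.00, 0.00) ✓; BM at -117.6° ✓; |BM| = 11.20 ✓; ∠(BM, MR) = 90.00° ✓; |MR| = 29.40 ✓; ∠(MR, RU) = 90.00° ✓; |RU| = 19.20 ✓; ∠RUJ = 95.20° ✓; |UJ| = 16.10 ✓; ∠UJT = 95.20° ✓; |JT| = 20.50 ✓; ∠JTH = 113.5° ✓; |TH| = 8.500 ✗.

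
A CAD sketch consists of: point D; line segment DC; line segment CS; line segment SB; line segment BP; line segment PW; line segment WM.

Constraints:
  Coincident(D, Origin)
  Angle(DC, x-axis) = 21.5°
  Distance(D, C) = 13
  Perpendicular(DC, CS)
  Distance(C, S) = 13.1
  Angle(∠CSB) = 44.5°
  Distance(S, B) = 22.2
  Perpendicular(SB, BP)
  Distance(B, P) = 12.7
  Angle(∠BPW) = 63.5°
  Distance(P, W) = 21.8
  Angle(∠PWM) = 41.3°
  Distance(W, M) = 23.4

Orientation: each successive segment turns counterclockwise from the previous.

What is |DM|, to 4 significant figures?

7.452

D is at the origin; DC runs at 21.5° with length 13.0, so C = (12.10, 4.765). DC ⟂ CS, so CS runs at 111.5°; with |CS| = 13.1, S = (7.294, 16.95). ∠CSB = 44.5° gives SB at -113.0° from the x-axis; with |SB| = 22.2, B = (-1.380, -3.482). SB ⟂ BP, so BP runs at -23.00°; with |BP| = 12.7, P = (10.31, -8.445). ∠BPW = 63.5° gives PW at 93.50° from the x-axis; with |PW| = 21.8, W = (8.980, 13.31). ∠PWM = 41.3° gives WM at -127.8° from the x-axis; with |WM| = 23.4, M = (-5.362, -5.175). Then |DM| = |M − D| = 7.452.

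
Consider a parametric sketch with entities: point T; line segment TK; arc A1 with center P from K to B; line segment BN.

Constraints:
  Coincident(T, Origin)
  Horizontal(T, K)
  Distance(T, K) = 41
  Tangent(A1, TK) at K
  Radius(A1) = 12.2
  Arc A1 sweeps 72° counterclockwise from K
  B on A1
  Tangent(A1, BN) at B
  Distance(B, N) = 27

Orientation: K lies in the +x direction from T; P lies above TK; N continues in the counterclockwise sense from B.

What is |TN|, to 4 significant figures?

69.84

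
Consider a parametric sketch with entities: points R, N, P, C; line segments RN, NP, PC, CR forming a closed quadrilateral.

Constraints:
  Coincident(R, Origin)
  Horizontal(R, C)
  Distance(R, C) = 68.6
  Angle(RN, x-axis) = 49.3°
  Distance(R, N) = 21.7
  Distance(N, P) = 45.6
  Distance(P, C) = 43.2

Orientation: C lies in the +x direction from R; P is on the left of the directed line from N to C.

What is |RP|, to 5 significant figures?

66.594

Checks: |NP| = 45.60 ✓; |PC| = 43.20 ✓.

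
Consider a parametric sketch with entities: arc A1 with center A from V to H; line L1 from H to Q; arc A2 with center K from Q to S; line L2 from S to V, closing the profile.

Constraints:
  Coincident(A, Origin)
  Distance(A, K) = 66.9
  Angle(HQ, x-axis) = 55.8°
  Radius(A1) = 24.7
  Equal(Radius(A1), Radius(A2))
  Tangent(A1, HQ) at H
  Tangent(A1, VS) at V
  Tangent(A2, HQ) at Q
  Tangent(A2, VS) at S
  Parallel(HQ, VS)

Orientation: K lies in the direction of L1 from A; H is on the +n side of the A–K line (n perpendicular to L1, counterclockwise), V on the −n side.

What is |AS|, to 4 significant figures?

71.31

The slot axis is L1's direction at 55.8°, so u = (cos 55.8°, sin 55.8°) = (0.5621, 0.8271) and n = (−sin 55.8°, cos 55.8°) = (-0.8271, 0.5621). A is at the origin and K lies 66.9 along u from A, so K = 66.9·u = (37.60, 55.33). Tangency of A1 to both parallel lines with radius 24.7 puts H and V at A ± 24.7·n: H = (-20.43, 13.88), V = (20.43, -13.88). Equal radii place Q and S the same way about K: Q = K + 24.7·n = (17.17, 69.22), S = K − 24.7·n = (58.03, 41.45). Then |AS| = |S − A| = 71.31.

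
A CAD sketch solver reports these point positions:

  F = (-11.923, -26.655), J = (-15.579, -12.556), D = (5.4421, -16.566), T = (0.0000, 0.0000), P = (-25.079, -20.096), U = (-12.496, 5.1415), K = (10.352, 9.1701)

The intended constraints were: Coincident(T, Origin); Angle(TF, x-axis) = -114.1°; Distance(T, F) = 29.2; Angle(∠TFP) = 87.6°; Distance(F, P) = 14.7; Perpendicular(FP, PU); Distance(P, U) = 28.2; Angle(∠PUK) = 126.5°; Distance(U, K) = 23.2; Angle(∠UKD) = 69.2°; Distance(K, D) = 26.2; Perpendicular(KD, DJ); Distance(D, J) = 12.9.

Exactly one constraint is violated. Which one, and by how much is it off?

Distance(D, J) = 12.9 — off by 8.50.

T = (0.00, 0.00) ✓; TF at -114.1° ✓; |TF| = 29.20 ✓; ∠TFP = 87.60° ✓; |FP| = 14.70 ✓; ∠(FP, PU) = 90.00° ✓; |PU| = 28.20 ✓; ∠PUK = 126.5° ✓; |UK| = 23.20 ✓; ∠UKD = 69.20° ✓; |KD| = 26.20 ✓; ∠(KD, DJ) = 90.00° ✓; |DJ| = 21.40 ✗.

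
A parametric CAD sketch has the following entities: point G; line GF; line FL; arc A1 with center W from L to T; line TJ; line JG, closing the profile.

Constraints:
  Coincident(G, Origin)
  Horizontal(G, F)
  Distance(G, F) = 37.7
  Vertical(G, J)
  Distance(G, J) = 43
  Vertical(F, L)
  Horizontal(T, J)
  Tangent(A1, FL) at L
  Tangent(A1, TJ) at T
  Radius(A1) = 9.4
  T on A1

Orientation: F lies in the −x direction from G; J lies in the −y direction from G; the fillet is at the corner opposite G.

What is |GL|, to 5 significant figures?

50.500

The virtual corner opposite G is at (-37.700, -43.000). A1 meets FL tangentially, so WL is at right angles to FL and tangency of A1 to TJ means the radius WT is perpendicular to TJ, with radius 9.4, so the center W sits 9.4 in from both sides at W = (-28.300, -33.600). That places the tangent points at L = (-37.700, -33.600) on FL and T = (-28.300, -43.000) on TJ. Then |GL| = |L − G| = 50.500.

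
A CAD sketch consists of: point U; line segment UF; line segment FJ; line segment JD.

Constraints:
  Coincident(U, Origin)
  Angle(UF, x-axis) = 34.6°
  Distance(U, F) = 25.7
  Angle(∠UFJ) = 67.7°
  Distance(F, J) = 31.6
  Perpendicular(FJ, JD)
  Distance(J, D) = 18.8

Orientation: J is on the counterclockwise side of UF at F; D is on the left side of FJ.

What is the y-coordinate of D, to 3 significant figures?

16.1

U is at the origin; UF runs at 34.6° with length 25.7, so F = 25.7·(cos 34.6°, sin 34.6°) = (21.2, 14.6). ∠UFJ = 67.7°, so FJ runs at 34.6° + (180° − 67.7°) = 147° from the x-axis; with |FJ| = 31.6, J = F + 31.6·(cos 147°, sin 147°) = (-5.32, 31.9). The perpendicularity gives JD at right angles to FJ; with |JD| = 18.8 on the left of FJ, D = J + 18.8·(-0.546, -0.838) = (-15.6, 16.1). So D.y = 16.1.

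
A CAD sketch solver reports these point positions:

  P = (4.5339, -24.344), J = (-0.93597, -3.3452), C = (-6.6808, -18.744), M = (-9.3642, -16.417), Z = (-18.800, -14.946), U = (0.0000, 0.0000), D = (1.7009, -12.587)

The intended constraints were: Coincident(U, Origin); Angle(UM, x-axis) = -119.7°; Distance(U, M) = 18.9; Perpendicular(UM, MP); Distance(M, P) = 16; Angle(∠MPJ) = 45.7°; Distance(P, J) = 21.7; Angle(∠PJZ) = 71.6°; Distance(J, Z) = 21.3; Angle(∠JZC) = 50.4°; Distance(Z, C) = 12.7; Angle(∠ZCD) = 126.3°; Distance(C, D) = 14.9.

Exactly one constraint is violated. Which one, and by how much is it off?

Distance(C, D) = 14.9 — off by 4.50.

U = (0.00, 0.00) ✓; UM at -119.7° ✓; |UM| = 18.90 ✓; ∠(UM, MP) = 90.00° ✓; |MP| = 16.00 ✓; ∠MPJ = 45.70° ✓; |PJ| = 21.70 ✓; ∠PJZ = 71.60° ✓; |JZ| = 21.30 ✓; ∠JZC = 50.40° ✓; |ZC| = 12.70 ✓; ∠ZCD = 126.3° ✓; |CD| = 10.40 ✗.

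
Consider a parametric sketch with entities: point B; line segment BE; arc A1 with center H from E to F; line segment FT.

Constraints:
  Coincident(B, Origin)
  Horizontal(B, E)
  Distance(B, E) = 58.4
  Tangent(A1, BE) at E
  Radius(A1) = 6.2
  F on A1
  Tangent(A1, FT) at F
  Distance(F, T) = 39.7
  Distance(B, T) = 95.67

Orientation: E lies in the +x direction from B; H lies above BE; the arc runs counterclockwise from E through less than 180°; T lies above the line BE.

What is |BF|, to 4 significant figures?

62.80

B is at the origin; B and E share the same y with |BE| = 58.4 and E on the +x side, so E = (58.40, 0.000). The tangent condition forces HE to be normal to BE, so H = E + (0, 6.2) = (58.40, 6.200). Since HF ⟂ FT (tangency), |HT| = √(6.2² + 39.7²) = 40.18 regardless of where F sits on A1. So T lies on both circle(B, 95.67) and circle(H, 40.18); the above-BE intersection is T = (90.90, 29.82). F is the foot of the tangent from T: F = (62.78, 1.807).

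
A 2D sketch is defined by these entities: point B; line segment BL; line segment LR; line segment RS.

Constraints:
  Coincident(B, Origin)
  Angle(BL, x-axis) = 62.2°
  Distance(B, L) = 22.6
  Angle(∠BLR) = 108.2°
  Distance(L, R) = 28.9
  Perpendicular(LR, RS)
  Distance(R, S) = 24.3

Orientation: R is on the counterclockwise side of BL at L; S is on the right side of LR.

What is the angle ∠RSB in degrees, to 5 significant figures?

38.155°

∠BLR = 108.2°, so LR runs at 62.2° + (180° − 108.2°) = 134.00° from the x-axis; with |LR| = 28.9, R = L + 28.9·(cos 134.00°, sin 134.00°) = (-9.5353, 40.780). LR ⟂ RS; with |RS| = 24.3 on the right of LR, S = R + 24.3·(0.71934, 0.69466) = (7.9447, 57.661). Then cos ∠RSB = SR·SB / (|SR||SB|), giving 38.155°.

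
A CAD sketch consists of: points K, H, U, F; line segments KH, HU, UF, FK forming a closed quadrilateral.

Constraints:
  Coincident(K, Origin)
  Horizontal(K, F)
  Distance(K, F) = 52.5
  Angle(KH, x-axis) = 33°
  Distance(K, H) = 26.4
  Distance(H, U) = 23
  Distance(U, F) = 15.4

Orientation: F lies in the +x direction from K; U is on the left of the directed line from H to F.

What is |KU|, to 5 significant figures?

47.106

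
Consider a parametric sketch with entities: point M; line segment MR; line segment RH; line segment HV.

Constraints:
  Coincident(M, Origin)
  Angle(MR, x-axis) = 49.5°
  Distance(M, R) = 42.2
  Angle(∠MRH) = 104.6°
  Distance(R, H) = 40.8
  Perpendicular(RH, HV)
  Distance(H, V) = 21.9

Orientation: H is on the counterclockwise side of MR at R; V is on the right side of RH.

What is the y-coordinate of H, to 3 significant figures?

65.6

M is at the origin; MR runs at 49.5° with length 42.2, so R = 42.2·(cos 49.5°, sin 49.5°) = (27.4, 32.1). ∠MRH = 104.6°, so RH runs at 49.5° + (180° − 104.6°) = 125° from the x-axis; with |RH| = 40.8, H = R + 40.8·(cos 125°, sin 125°) = (4.06, 65.6). So H.y = 65.6.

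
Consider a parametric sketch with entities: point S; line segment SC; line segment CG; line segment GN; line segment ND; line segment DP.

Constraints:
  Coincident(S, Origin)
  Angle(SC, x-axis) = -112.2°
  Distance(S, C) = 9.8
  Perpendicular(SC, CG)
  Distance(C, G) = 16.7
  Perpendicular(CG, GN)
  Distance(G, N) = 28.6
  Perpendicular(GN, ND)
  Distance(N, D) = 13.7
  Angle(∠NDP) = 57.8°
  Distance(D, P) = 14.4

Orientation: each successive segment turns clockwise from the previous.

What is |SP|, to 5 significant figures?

12.557

S is at the origin; SC runs at -112.2° with length 9.8, so C = (-3.7028, -9.0735). SC is perpendicular to CG, so CG runs at 157.80°; with |CG| = 16.7, G = (-19.165, -2.7636). CG is perpendicular to GN, so GN runs at 67.800°; with |GN| = 28.6, N = (-8.3586, 23.716). GN is perpendicular to ND, so ND runs at -22.200°; with |ND| = 13.7, D = (4.3258, 18.540). ∠NDP = 57.8° gives DP at -144.40° from the x-axis; with |DP| = 14.4, P = (-7.3829, 10.157). Then |SP| = |P − S| = 12.557.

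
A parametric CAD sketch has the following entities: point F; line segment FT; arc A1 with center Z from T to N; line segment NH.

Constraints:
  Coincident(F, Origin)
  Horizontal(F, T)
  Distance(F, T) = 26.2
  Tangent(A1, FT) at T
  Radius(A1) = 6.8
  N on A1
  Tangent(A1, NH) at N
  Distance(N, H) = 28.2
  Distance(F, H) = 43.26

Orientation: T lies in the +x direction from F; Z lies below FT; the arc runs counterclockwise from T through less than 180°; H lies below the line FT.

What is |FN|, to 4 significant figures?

21.07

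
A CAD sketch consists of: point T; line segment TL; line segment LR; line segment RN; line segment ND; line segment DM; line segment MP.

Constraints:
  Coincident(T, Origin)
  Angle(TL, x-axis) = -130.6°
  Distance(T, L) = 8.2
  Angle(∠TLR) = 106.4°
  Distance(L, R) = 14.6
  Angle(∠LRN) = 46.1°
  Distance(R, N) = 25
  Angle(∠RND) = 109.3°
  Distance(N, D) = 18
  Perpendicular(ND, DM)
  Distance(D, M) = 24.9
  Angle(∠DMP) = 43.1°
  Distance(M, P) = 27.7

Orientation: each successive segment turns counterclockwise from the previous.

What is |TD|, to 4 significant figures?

16.99

T is at the origin; TL runs at -130.6° with length 8.2, so L = (-5.336, -6.226). ∠TLR = 106.4° gives LR at -57.00° from the x-axis; with |LR| = 14.6, R = (2.615, -18.47). ∠LRN = 46.1° gives RN at 76.90° from the x-axis; with |RN| = 25.0, N = (8.282, 5.879). ∠RND = 109.3° gives ND at 147.6° from the x-axis; with |ND| = 18.0, D = (-6.916, 15.52). Then |TD| = |D − T| = 16.99.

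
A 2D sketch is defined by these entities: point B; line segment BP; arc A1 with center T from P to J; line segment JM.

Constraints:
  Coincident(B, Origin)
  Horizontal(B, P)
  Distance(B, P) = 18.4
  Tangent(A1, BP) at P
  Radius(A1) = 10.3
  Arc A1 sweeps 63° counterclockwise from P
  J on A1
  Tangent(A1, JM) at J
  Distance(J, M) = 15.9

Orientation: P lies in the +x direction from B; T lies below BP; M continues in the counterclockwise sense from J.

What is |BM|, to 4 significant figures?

19.89

On A1, P sits at bearing 90° from T; a 63° counterclockwise sweep puts J at bearing 153°, so J = T + 10.3·(cos 153°, sin 153°) = (9.223, -5.624). The tangent condition forces TJ to be normal to JM, so JM runs along (−sin 153°, cos 153°); with |JM| = 15.9, M = (2.004, -19.79). Then |BM| = |M − B| = 19.89.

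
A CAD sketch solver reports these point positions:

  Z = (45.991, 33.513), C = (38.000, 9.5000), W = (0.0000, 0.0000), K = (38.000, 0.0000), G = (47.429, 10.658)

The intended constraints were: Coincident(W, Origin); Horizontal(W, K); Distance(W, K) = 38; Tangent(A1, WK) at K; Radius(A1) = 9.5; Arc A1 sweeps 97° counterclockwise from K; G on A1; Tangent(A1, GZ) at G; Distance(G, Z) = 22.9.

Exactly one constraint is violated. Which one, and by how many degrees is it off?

Tangent(A1, GZ) at G — off by 3.40°.

W = (0.00, 0.00) ✓; W.y = 0.00, K.y = 0.00 ✓; |WK| = 38.00 ✓; ∠(CK, KW) = 90.00° ✓; |CK| = 9.500 ✓; bearing(C→G) − bearing(C→K) = 97.00° ✓; |CG| = 9.500 ✓; ∠(CG, GZ) = 93.40° ✗; |GZ| = 22.90 ✓.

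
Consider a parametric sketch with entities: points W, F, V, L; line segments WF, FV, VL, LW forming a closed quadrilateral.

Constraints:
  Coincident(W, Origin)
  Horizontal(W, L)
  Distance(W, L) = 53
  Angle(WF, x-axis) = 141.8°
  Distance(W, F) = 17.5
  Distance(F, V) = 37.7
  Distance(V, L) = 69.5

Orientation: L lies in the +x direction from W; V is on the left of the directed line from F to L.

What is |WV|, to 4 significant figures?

45.68

Checks: |FV| = 37.70 ✓; |VL| = 69.50 ✓.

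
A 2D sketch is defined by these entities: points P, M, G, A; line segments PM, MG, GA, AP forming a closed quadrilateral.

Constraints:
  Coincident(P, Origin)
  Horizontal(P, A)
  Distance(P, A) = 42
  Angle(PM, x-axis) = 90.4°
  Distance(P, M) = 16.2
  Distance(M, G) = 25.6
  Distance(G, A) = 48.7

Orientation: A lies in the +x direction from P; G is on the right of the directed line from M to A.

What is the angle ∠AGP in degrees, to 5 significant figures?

45.586°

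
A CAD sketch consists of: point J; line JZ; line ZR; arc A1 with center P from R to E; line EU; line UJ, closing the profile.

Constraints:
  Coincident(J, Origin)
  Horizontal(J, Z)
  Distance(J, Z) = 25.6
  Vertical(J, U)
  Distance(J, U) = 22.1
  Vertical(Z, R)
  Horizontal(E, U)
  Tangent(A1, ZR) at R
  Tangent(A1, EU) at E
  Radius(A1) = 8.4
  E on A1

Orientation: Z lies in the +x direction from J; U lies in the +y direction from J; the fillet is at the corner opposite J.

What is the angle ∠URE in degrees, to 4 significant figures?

26.83°

The virtual corner opposite J is at (25.60, 22.10). The tangent condition forces PR to be normal to ZR and the tangent condition forces PE to be normal to EU, with radius 8.4, so the center P sits 8.4 in from both sides at P = (17.20, 13.70). That places the tangent points at R = (25.60, 13.70) on ZR and E = (17.20, 22.10) on EU. Then cos ∠URE = RU·RE / (|RU||RE|), giving 26.83°.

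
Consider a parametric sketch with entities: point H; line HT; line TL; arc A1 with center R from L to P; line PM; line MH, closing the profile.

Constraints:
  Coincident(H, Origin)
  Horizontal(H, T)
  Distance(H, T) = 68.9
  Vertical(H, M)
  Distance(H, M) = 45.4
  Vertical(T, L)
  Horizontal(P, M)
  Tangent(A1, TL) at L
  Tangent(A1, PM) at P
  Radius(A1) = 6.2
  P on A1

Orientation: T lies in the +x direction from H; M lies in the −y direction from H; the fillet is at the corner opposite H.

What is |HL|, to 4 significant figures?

79.27

H is at the origin; H and T share the same y with |HT| = 68.9 and T on the +x side, so T = (68.90, 0.000). H and M share the same x with |HM| = 45.4 and M on the −y side, so M = (0.000, -45.40). The virtual corner opposite H is at (68.90, -45.40). Since A1 is tangent to TL there, RL ⟂ TL and A1 meets PM tangentially, so RP is at right angles to PM, with radius 6.2, so the center R sits 6.2 in from both sides at R = (62.70, -39.20). That places the tangent points at L = (68.90, -39.20) on TL and P = (62.70, -45.40) on PM. Then |HL| = |L − H| = 79.27.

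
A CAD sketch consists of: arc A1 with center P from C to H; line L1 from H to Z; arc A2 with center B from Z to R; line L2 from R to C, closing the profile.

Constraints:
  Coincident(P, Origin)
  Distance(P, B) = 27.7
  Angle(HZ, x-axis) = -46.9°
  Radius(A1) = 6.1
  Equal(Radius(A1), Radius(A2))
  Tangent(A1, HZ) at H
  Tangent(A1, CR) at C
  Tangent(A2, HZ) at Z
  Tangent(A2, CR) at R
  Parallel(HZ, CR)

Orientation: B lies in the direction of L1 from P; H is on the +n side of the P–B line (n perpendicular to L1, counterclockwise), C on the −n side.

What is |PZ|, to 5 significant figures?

28.364

The slot axis is L1's direction at -46.9°, so u = (cos -46.9°, sin -46.9°) = (0.68327, -0.73016) and n = (−sin -46.9°, cos -46.9°) = (0.73016, 0.68327). P is at the origin and B lies 27.7 along u from P, so B = 27.7·u = (18.927, -20.225). Tangency of A1 to both parallel lines with radius 6.1 puts H and C at P ± 6.1·n: H = (4.4540, 4.1680), C = (-4.4540, -4.1680). Equal radii place Z and R the same way about B: Z = B + 6.1·n = (23.381, -16.058), R = B − 6.1·n = (14.473, -24.393). Then |PZ| = |Z − P| = 28.364.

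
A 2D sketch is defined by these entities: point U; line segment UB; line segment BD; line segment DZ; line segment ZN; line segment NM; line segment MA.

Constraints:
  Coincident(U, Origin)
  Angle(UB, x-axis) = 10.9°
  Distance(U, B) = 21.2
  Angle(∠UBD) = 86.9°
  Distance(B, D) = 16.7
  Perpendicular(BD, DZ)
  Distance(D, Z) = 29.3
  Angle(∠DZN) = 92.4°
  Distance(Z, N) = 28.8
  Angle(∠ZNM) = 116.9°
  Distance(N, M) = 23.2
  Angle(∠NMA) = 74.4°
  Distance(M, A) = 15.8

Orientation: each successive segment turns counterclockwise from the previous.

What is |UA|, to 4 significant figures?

17.30

U is at the origin; UB runs at 10.9° with length 21.2, so B = (20.82, 4.009). ∠UBD = 86.9° gives BD at 104.0° from the x-axis; with |BD| = 16.7, D = (16.78, 20.21). BD ⟂ DZ, so DZ runs at -166.0°; with |DZ| = 29.3, Z = (-11.65, 13.12). ∠DZN = 92.4° gives ZN at -78.40° from the x-axis; with |ZN| = 28.8, N = (-5.861, -15.09). ∠ZNM = 116.9° gives NM at -15.30° from the x-axis; with |NM| = 23.2, M = (16.52, -21.21). ∠NMA = 74.4° gives MA at 90.30° from the x-axis; with |MA| = 15.8, A = (16.43, -5.409). Then |UA| = |A − U| = 17.30.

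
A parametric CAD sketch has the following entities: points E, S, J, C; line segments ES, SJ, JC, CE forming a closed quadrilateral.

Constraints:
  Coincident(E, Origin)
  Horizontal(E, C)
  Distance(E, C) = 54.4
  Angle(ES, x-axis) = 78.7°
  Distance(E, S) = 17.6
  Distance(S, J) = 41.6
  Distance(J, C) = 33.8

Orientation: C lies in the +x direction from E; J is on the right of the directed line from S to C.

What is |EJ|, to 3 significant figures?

31.3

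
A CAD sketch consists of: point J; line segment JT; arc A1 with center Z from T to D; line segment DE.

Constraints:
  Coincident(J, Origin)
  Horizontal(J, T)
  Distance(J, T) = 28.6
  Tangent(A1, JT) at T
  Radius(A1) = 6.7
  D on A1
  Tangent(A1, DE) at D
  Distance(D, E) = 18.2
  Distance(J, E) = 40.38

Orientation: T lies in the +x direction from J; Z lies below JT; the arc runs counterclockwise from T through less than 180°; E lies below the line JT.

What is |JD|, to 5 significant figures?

24.649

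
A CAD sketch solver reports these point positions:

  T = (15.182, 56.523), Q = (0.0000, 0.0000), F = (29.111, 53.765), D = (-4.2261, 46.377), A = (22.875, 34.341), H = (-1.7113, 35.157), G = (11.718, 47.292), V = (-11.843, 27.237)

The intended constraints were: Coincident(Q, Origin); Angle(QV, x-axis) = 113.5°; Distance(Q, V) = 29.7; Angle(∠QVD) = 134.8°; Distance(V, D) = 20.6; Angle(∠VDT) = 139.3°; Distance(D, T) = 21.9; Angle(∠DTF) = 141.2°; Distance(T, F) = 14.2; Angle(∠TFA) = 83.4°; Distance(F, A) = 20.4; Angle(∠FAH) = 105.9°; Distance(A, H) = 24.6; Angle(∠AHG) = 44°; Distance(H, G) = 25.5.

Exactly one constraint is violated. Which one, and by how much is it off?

Distance(H, G) = 25.5 — off by 7.40.

Q = (0.00, 0.00) ✓; QV at 113.5° ✓; |QV| = 29.70 ✓; ∠QVD = 134.8° ✓; |VD| = 20.60 ✓; ∠VDT = 139.3° ✓; |DT| = 21.90 ✓; ∠DTF = 141.2° ✓; |TF| = 14.20 ✓; ∠TFA = 83.40° ✓; |FA| = 20.40 ✓; ∠FAH = 105.9° ✓; |AH| = 24.60 ✓; ∠AHG = 44.00° ✓; |HG| = 18.10 ✗.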